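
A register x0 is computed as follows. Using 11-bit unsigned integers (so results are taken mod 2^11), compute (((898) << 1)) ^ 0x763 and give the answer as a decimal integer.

898 = 01110000010
→ << 1 (mod 2^11) → 11100000100 = 1796
0x763 = 11101100011
→ ^ → 00001100111 = 103

103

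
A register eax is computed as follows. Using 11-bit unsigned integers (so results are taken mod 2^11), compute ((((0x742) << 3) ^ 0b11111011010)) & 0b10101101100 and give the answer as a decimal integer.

0x742 = 11101000010
→ << 3 (mod 2^11) → 01000010000 = 528
0b11111011010 = 11111011010
→ ^ → 10111001010 = 1482
0b10101101100 = 10101101100
→ & → 10101001000 = 1352

1352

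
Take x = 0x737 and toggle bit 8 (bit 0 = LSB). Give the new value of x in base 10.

x = 011100110111
bit 8 is currently 1; toggle it via x ^ (1 << 8) = x ^ 256
→ 011000110111 = 1591

1591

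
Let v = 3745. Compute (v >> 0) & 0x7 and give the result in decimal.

1

v = 111010100001
Shift right by 0: 111010100001
Mask low 3 bits: 001 = 1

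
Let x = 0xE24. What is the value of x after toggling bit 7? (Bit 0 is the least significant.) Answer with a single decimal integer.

x = 111000100100
bit 7 is currently 0; toggle it via x ^ (1 << 7) = x ^ 128
→ 111010100100 = 3748

3748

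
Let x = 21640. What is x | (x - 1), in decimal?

21647

x = 101010010001000 = 21640
x - 1 = 101010010000111
OR    = 101010010001111 = 21647
(x | (x - 1) sets all bits below the lowest set bit.)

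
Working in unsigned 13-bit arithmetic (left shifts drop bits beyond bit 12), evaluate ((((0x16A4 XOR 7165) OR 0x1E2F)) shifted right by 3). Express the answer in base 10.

0x16A4 = 1011010100100
7165 = 1101111111101
→ XOR → 0110101011001 = 3417
0x1E2F = 1111000101111
→ OR → 1111101111111 = 8063
→ shifted right by 3 → 0001111101111 = 1007

1007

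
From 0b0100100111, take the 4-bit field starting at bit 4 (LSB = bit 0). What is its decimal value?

v = 0100100111
Shift right by 4: 010010
Mask low 4 bits: 0010 = 2

2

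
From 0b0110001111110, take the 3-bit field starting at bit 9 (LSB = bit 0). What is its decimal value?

6

v = 0110001111110
Shift right by 9: 0110
Mask low 3 bits: 110 = 6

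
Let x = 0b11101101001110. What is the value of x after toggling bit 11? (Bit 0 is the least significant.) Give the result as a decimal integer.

13134

x = 11101101001110
bit 11 is currently 1; toggle it via x ^ (1 << 11) = x ^ 2048
→ 11001101001110 = 13134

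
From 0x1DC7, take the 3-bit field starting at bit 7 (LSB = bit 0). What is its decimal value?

v = 1110111000111
Shift right by 7: 111011
Mask low 3 bits: 011 = 3

3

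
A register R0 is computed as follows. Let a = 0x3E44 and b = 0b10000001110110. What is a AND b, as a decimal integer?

8260

0x3E44 = 11111001000100
b = 10000001110110
AND → 10000001000100 = 8260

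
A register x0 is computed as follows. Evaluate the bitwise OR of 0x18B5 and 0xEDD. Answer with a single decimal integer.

7933

0x18B5 = 1100010110101
0xEDD = 0111011011101
 OR → 1111011111101 = 7933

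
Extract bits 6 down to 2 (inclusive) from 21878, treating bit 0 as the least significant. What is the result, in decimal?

v = 101010101110110
Shift right by 2: 1010101011101
Mask low 5 bits: 11101 = 29

29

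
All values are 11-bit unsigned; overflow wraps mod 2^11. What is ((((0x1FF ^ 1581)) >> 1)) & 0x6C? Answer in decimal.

0x1FF = 00111111111
1581 = 11000101101
→ ^ → 11111010010 = 2002
→ >> 1 → 01111101001 = 1001
0x6C = 00001101100
→ & → 00001101000 = 104

104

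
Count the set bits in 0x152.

0x152 = 101010010
Count the 1s: 1 + 1 + 1 + 1 = 4

4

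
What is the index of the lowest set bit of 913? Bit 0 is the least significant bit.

913 = 1110010001
Trailing zeros: 0, so the lowest set bit is bit 0 (value 1).

0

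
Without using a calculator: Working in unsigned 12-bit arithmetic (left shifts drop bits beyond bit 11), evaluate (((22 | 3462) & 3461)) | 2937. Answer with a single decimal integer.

4093

22 = 000000010110
3462 = 110110000110
→ | → 110110010110 = 3478
3461 = 110110000101
→ & → 110110000100 = 3460
2937 = 101101111001
→ | → 111111111101 = 4093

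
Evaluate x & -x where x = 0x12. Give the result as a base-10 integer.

x = 10010 = 18
-x (two's complement) = …01110
AND   = 00010 = 2
(x & -x isolates the lowest set bit of x.)

2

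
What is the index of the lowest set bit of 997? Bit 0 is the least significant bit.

0

997 = 1111100101
Trailing zeros: 0, so the lowest set bit is bit 0 (value 1).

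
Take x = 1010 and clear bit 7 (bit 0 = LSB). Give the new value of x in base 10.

x = 1111110010
bit 7 is currently 1; clear it via x & ~(1 << 7) = x & ~128
→ 1101110010 = 882

882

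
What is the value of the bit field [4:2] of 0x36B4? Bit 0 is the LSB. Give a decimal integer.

5

v = 11011010110100
Shift right by 2: 110110101101
Mask low 3 bits: 101 = 5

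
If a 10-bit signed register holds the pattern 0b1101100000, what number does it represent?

-160

pattern = 1101100000 (MSB is 1 ⇒ negative)
Invert: 0010011111, add 1 → 0010100000 = 160, so the value is -160.
(Equivalently: 864 - 2^10 = 864 - 1024 = -160.)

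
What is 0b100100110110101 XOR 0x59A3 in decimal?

a = 100100110110101
0x59A3 = 101100110100011
XOR → 001000000010110 = 4118

4118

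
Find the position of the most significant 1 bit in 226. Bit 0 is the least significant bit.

7

226 = 11100010
The topmost 1 is at position 7 (since 2^7 = 128 ≤ 226 < 256).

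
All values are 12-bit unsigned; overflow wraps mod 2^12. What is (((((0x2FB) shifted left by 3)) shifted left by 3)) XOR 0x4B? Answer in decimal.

0x2FB = 001011111011
→ shifted left by 3 (mod 2^12) → 011111011000 = 2008
→ shifted left by 3 (mod 2^12) → 111011000000 = 3776
0x4B = 000001001011
→ XOR → 111010001011 = 3723

3723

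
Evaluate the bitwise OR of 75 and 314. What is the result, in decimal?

379

75 = 001001011
314 = 100111010
 OR → 101111011 = 379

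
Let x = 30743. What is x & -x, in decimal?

x = 111100000010111 = 30743
-x (two's complement) = …000011111101001
AND   = 000000000000001 = 1
(x & -x isolates the lowest set bit of x.)

1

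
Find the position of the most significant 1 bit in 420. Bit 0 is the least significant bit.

420 = 110100100
The topmost 1 is at position 8 (since 2^8 = 256 ≤ 420 < 512).

8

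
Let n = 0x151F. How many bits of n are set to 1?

0x151F = 1010100011111
Count the 1s: 1 + 1 + 1 + 1 + 1 + 1 + 1 + 1 = 8

8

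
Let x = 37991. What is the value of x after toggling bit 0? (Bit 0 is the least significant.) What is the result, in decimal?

x = 1001010001100111
bit 0 is currently 1; toggle it via x ^ (1 << 0) = x ^ 1
→ 1001010001100110 = 37990

37990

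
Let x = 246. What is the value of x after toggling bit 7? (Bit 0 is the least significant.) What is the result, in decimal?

x = 0011110110
bit 7 is currently 1; toggle it via x ^ (1 << 7) = x ^ 128
→ 0001110110 = 118

118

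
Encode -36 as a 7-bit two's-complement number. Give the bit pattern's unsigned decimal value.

36 in 7 bits: 0100100
Invert: 1011011
Add 1:  1011100 = 92
(Check: 2^7 - 36 = 128 - 36 = 92.)

92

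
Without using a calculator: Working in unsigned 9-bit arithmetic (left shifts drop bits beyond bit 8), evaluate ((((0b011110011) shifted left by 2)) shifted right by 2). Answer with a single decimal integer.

0b011110011 = 011110011
→ shifted left by 2 (mod 2^9) → 111001100 = 460
→ shifted right by 2 → 001110011 = 115

115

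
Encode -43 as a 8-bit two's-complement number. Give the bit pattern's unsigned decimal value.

213

43 in 8 bits: 00101011
Invert: 11010100
Add 1:  11010101 = 213
(Check: 2^8 - 43 = 256 - 43 = 213.)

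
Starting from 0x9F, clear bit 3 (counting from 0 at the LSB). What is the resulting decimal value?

151

x = 010011111
bit 3 is currently 1; clear it via x & ~(1 << 3) = x & ~8
→ 010010111 = 151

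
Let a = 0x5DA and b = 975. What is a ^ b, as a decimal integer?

0x5DA = 10111011010
975 = 01111001111
XOR → 11000010101 = 1557

1557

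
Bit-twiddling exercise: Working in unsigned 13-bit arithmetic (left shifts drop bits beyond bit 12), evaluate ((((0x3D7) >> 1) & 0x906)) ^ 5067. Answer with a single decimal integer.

4809

0x3D7 = 0001111010111
→ >> 1 → 0000111101011 = 491
0x906 = 0100100000110
→ & → 0000100000010 = 258
5067 = 1001111001011
→ ^ → 1001011001001 = 4809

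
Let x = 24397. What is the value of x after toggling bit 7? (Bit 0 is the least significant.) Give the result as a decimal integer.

24525

x = 101111101001101
bit 7 is currently 0; toggle it via x ^ (1 << 7) = x ^ 128
→ 101111111001101 = 24525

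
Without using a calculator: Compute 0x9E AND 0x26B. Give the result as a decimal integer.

10

0x9E = 0010011110
0x26B = 1001101011
AND → 0000001010 = 10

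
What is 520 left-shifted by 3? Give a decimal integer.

520 = 0001000001000
shift left by 3 → 1000001000000 = 4160
(equivalently, 520 × 2^3 = 520 × 8)

4160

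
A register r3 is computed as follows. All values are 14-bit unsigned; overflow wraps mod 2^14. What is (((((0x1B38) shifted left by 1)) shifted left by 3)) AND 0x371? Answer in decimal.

0x1B38 = 01101100111000
→ shifted left by 1 (mod 2^14) → 11011001110000 = 13936
→ shifted left by 3 (mod 2^14) → 11001110000000 = 13184
0x371 = 00001101110001
→ AND → 00001100000000 = 768

768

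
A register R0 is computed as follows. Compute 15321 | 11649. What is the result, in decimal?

15321 = 11101111011001
11649 = 10110110000001
 OR → 11111111011001 = 16345

16345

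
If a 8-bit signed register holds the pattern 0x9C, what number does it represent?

-100

pattern = 10011100 (MSB is 1 ⇒ negative)
Invert: 01100011, add 1 → 01100100 = 100, so the value is -100.
(Equivalently: 156 - 2^8 = 156 - 256 = -100.)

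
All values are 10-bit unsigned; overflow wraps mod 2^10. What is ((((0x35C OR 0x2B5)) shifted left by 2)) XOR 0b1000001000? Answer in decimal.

508

0x35C = 1101011100
0x2B5 = 1010110101
→ OR → 1111111101 = 1021
→ shifted left by 2 (mod 2^10) → 1111110100 = 1012
0b1000001000 = 1000001000
→ XOR → 0111111100 = 508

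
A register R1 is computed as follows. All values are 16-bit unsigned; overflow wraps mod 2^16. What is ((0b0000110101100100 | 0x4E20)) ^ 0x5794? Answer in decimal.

6384

0b0000110101100100 = 0000110101100100
0x4E20 = 0100111000100000
→ | → 0100111101100100 = 20324
0x5794 = 0101011110010100
→ ^ → 0001100011110000 = 6384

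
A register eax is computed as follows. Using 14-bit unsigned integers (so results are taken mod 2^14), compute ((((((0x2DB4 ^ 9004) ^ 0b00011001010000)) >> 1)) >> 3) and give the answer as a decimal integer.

140

0x2DB4 = 10110110110100
9004 = 10001100101100
→ ^ → 00111010011000 = 3736
0b00011001010000 = 00011001010000
→ ^ → 00100011001000 = 2248
→ >> 1 → 00010001100100 = 1124
→ >> 3 → 00000010001100 = 140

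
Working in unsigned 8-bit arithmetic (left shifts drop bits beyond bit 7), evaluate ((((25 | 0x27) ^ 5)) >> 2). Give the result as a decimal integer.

25 = 00011001
0x27 = 00100111
→ | → 00111111 = 63
5 = 00000101
→ ^ → 00111010 = 58
→ >> 2 → 00001110 = 14

14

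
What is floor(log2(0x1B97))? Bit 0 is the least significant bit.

0x1B97 = 1101110010111
The topmost 1 is at position 12 (since 2^12 = 4096 ≤ 7063 < 8192).

12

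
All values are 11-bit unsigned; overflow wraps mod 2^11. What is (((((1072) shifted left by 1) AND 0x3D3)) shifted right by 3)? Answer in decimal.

1072 = 10000110000
→ shifted left by 1 (mod 2^11) → 00001100000 = 96
0x3D3 = 01111010011
→ AND → 00001000000 = 64
→ shifted right by 3 → 00000001000 = 8

8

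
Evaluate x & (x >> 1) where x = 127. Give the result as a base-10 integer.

x = 1111111 = 127
x>>1 = 0111111
AND  = 0111111 = 63
(x & (x >> 1) has a 1 wherever x has two consecutive 1 bits.)

63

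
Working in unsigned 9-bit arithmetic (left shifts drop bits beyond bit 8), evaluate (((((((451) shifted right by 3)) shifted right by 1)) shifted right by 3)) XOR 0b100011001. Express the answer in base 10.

451 = 111000011
→ shifted right by 3 → 000111000 = 56
→ shifted right by 1 → 000011100 = 28
→ shifted right by 3 → 000000011 = 3
0b100011001 = 100011001
→ XOR → 100011010 = 282

282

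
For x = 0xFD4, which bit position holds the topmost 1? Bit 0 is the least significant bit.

0xFD4 = 111111010100
The topmost 1 is at position 11 (since 2^11 = 2048 ≤ 4052 < 4096).

11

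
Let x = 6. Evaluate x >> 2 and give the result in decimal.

1

6 = 110
shift right by 2 → 001 = 1
(equivalently, floor(6 / 4))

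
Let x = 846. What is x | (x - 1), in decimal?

x = 1101001110 = 846
x - 1 = 1101001101
OR    = 1101001111 = 847
(x | (x - 1) sets all bits below the lowest set bit.)

847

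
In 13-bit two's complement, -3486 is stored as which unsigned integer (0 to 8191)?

4706

3486 in 13 bits: 0110110011110
Invert: 1001001100001
Add 1:  1001001100010 = 4706
(Check: 2^13 - 3486 = 8192 - 3486 = 4706.)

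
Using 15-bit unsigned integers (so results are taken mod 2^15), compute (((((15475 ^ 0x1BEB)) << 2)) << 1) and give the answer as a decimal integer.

15475 = 011110001110011
0x1BEB = 001101111101011
→ ^ → 010011110011000 = 10136
→ << 2 (mod 2^15) → 001111001100000 = 7776
→ << 1 (mod 2^15) → 011110011000000 = 15552

15552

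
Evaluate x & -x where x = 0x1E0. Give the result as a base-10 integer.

32

x = 111100000 = 480
-x (two's complement) = …000100000
AND   = 000100000 = 32
(x & -x isolates the lowest set bit of x.)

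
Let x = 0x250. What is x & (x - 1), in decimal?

576

x = 1001010000 = 592
x - 1 = 1001001111
AND   = 1001000000 = 576
(x & (x - 1) clears the lowest set bit of x.)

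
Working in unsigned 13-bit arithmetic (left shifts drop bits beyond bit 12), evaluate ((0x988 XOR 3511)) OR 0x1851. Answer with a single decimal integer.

0x988 = 0100110001000
3511 = 0110110110111
→ XOR → 0010000111111 = 1087
0x1851 = 1100001010001
→ OR → 1110001111111 = 7295

7295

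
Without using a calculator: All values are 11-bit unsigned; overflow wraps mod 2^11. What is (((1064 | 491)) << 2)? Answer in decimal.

1064 = 10000101000
491 = 00111101011
→ | → 10111101011 = 1515
→ << 2 (mod 2^11) → 11110101100 = 1964

1964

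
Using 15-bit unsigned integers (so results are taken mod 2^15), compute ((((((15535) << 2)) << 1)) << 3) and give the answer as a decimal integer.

11200

15535 = 011110010101111
→ << 2 (mod 2^15) → 111001010111100 = 29372
→ << 1 (mod 2^15) → 110010101111000 = 25976
→ << 3 (mod 2^15) → 010101111000000 = 11200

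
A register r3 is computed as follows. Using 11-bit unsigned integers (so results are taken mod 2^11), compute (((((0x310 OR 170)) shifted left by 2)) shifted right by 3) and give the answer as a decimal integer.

0x310 = 01100010000
170 = 00010101010
→ OR → 01110111010 = 954
→ shifted left by 2 (mod 2^11) → 11011101000 = 1768
→ shifted right by 3 → 00011011101 = 221

221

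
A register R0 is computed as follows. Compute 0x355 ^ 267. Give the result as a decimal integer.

0x355 = 1101010101
267 = 0100001011
XOR → 1001011110 = 606

606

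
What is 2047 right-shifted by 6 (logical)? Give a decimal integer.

31

2047 = 11111111111
shift right by 6 → 00000011111 = 31
(equivalently, floor(2047 / 64))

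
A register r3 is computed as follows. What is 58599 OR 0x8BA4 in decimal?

58599 = 1110010011100111
0x8BA4 = 1000101110100100
 OR → 1110111111100111 = 61415

61415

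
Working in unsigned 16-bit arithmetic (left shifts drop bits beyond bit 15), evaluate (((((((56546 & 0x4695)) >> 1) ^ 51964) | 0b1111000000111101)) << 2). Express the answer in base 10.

56546 = 1101110011100010
0x4695 = 0100011010010101
→ & → 0100010010000000 = 17536
→ >> 1 → 0010001001000000 = 8768
51964 = 1100101011111100
→ ^ → 1110100010111100 = 59580
0b1111000000111101 = 1111000000111101
→ | → 1111100010111101 = 63677
→ << 2 (mod 2^16) → 1110001011110100 = 58100

58100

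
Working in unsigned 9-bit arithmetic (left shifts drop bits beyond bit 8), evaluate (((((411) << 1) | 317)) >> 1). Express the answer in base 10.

159

411 = 110011011
→ << 1 (mod 2^9) → 100110110 = 310
317 = 100111101
→ | → 100111111 = 319
→ >> 1 → 010011111 = 159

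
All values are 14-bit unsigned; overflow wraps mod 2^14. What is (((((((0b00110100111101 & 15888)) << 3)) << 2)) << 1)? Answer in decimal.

0b00110100111101 = 00110100111101
15888 = 11111000010000
→ & → 00110000010000 = 3088
→ << 3 (mod 2^14) → 10000010000000 = 8320
→ << 2 (mod 2^14) → 00001000000000 = 512
→ << 1 (mod 2^14) → 00010000000000 = 1024

1024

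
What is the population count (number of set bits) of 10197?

10197 = 10011111010101
Count the 1s: 1 + 1 + 1 + 1 + 1 + 1 + 1 + 1 + 1 = 9

9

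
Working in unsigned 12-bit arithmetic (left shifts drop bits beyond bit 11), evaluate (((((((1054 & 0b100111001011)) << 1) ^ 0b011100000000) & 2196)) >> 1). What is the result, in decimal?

10

1054 = 010000011110
0b100111001011 = 100111001011
→ & → 000000001010 = 10
→ << 1 (mod 2^12) → 000000010100 = 20
0b011100000000 = 011100000000
→ ^ → 011100010100 = 1812
2196 = 100010010100
→ & → 000000010100 = 20
→ >> 1 → 000000001010 = 10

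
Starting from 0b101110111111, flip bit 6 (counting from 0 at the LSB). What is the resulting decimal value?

x = 101110111111
bit 6 is currently 0; toggle it via x ^ (1 << 6) = x ^ 64
→ 101111111111 = 3071

3071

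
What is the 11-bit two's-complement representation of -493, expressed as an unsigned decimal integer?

493 in 11 bits: 00111101101
Invert: 11000010010
Add 1:  11000010011 = 1555
(Check: 2^11 - 493 = 2048 - 493 = 1555.)

1555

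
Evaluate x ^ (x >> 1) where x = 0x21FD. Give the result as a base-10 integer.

12547

x = 10000111111101 = 8701
x>>1 = 01000011111110
XOR  = 11000100000011 = 12547
(x ^ (x >> 1) gives the standard binary-reflected Gray code of x.)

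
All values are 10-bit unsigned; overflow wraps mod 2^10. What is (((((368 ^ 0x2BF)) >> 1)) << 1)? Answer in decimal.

368 = 0101110000
0x2BF = 1010111111
→ ^ → 1111001111 = 975
→ >> 1 → 0111100111 = 487
→ << 1 (mod 2^10) → 1111001110 = 974

974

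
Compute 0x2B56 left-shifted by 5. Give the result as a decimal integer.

0x2B56 = 0000010101101010110
shift left by 5 → 1010110101011000000 = 355008
(equivalently, 11094 × 2^5 = 11094 × 32)

355008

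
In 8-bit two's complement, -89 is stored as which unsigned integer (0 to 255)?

167

89 in 8 bits: 01011001
Invert: 10100110
Add 1:  10100111 = 167
(Check: 2^8 - 89 = 256 - 89 = 167.)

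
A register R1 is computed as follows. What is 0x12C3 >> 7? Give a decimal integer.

0x12C3 = 1001011000011
shift right by 7 → 0000000100101 = 37
(equivalently, floor(4803 / 128))

37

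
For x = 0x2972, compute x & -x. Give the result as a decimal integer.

2

x = 10100101110010 = 10610
-x (two's complement) = …01011010001110
AND   = 00000000000010 = 2
(x & -x isolates the lowest set bit of x.)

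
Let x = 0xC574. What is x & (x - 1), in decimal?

x = 1100010101110100 = 50548
x - 1 = 1100010101110011
AND   = 1100010101110000 = 50544
(x & (x - 1) clears the lowest set bit of x.)

50544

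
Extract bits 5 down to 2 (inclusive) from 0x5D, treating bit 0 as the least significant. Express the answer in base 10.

7

v = 001011101
Shift right by 2: 0010111
Mask low 4 bits: 0111 = 7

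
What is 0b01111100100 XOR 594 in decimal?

a = 1111100100
594 = 1001010010
XOR → 0110110110 = 438

438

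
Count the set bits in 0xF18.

6

0xF18 = 111100011000
Count the 1s: 1 + 1 + 1 + 1 + 1 + 1 = 6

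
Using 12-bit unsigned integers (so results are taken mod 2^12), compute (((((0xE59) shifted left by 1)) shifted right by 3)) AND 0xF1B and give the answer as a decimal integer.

274

0xE59 = 111001011001
→ shifted left by 1 (mod 2^12) → 110010110010 = 3250
→ shifted right by 3 → 000110010110 = 406
0xF1B = 111100011011
→ AND → 000100010010 = 274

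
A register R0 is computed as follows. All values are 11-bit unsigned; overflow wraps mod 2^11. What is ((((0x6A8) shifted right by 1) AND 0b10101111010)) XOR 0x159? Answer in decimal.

0x6A8 = 11010101000
→ shifted right by 1 → 01101010100 = 852
0b10101111010 = 10101111010
→ AND → 00101010000 = 336
0x159 = 00101011001
→ XOR → 00000001001 = 9

9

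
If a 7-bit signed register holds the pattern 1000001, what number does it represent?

-63

pattern = 1000001 (MSB is 1 ⇒ negative)
Invert: 0111110, add 1 → 0111111 = 63, so the value is -63.
(Equivalently: 65 - 2^7 = 65 - 128 = -63.)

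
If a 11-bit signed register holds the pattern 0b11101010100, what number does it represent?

pattern = 11101010100 (MSB is 1 ⇒ negative)
Invert: 00010101011, add 1 → 00010101100 = 172, so the value is -172.
(Equivalently: 1876 - 2^11 = 1876 - 2048 = -172.)

-172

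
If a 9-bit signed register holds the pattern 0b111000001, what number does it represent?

pattern = 111000001 (MSB is 1 ⇒ negative)
Invert: 000111110, add 1 → 000111111 = 63, so the value is -63.
(Equivalently: 449 - 2^9 = 449 - 512 = -63.)

-63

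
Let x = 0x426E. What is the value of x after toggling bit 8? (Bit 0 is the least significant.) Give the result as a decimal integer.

x = 100001001101110
bit 8 is currently 0; toggle it via x ^ (1 << 8) = x ^ 256
→ 100001101101110 = 17262

17262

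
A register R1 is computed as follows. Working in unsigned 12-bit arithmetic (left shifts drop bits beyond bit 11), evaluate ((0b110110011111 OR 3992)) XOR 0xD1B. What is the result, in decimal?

0b110110011111 = 110110011111
3992 = 111110011000
→ OR → 111110011111 = 3999
0xD1B = 110100011011
→ XOR → 001010000100 = 644

644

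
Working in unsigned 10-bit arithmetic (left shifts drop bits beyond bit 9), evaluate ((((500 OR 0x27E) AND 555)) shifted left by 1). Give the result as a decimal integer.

84

500 = 0111110100
0x27E = 1001111110
→ OR → 1111111110 = 1022
555 = 1000101011
→ AND → 1000101010 = 554
→ shifted left by 1 (mod 2^10) → 0001010100 = 84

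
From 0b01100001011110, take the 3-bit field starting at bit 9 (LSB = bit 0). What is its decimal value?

v = 01100001011110
Shift right by 9: 01100
Mask low 3 bits: 100 = 4

4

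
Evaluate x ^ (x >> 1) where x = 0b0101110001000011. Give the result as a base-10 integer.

x = 101110001000011 = 23619
x>>1 = 010111000100001
XOR  = 111001001100010 = 29282
(x ^ (x >> 1) gives the standard binary-reflected Gray code of x.)

29282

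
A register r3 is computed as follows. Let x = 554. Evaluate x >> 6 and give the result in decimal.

8

554 = 1000101010
shift right by 6 → 0000001000 = 8
(equivalently, floor(554 / 64))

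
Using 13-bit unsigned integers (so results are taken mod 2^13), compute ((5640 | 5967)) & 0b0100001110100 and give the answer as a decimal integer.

68

5640 = 1011000001000
5967 = 1011101001111
→ | → 1011101001111 = 5967
0b0100001110100 = 0100001110100
→ & → 0000001000100 = 68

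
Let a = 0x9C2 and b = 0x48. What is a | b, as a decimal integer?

0x9C2 = 100111000010
0x48 = 000001001000
 OR → 100111001010 = 2506

2506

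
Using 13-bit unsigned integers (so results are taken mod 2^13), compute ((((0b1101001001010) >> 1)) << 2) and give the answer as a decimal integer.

5268

0b1101001001010 = 1101001001010
→ >> 1 → 0110100100101 = 3365
→ << 2 (mod 2^13) → 1010010010100 = 5268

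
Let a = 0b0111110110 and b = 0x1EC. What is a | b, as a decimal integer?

510

a = 111110110
0x1EC = 111101100
 OR → 111111110 = 510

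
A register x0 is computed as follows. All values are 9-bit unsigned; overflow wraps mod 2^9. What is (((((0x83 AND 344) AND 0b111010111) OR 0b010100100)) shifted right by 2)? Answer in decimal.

41

0x83 = 010000011
344 = 101011000
→ AND → 000000000 = 0
0b111010111 = 111010111
→ AND → 000000000 = 0
0b010100100 = 010100100
→ OR → 010100100 = 164
→ shifted right by 2 → 000101001 = 41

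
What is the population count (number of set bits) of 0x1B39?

8

0x1B39 = 1101100111001
Count the 1s: 1 + 1 + 1 + 1 + 1 + 1 + 1 + 1 = 8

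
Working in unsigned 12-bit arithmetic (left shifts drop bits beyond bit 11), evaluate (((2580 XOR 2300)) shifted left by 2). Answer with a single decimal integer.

2976

2580 = 101000010100
2300 = 100011111100
→ XOR → 001011101000 = 744
→ shifted left by 2 (mod 2^12) → 101110100000 = 2976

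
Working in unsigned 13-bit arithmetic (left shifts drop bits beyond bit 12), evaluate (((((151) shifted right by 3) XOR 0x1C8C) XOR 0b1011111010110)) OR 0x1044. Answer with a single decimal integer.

151 = 0000010010111
→ shifted right by 3 → 0000000010010 = 18
0x1C8C = 1110010001100
→ XOR → 1110010011110 = 7326
0b1011111010110 = 1011111010110
→ XOR → 0101101001000 = 2888
0x1044 = 1000001000100
→ OR → 1101101001100 = 6988

6988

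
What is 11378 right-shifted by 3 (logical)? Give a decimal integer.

1422

11378 = 10110001110010
shift right by 3 → 00010110001110 = 1422
(equivalently, floor(11378 / 8))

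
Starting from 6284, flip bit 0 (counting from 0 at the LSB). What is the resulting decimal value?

6285

x = 1100010001100
bit 0 is currently 0; toggle it via x ^ (1 << 0) = x ^ 1
→ 1100010001101 = 6285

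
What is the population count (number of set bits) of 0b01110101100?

n = 1110101100
Count the 1s: 1 + 1 + 1 + 1 + 1 + 1 = 6

6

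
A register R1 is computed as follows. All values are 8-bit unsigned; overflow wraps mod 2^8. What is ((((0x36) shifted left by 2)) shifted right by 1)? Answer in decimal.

0x36 = 00110110
→ shifted left by 2 (mod 2^8) → 11011000 = 216
→ shifted right by 1 → 01101100 = 108

108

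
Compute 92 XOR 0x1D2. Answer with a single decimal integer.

92 = 001011100
0x1D2 = 111010010
XOR → 110001110 = 398

398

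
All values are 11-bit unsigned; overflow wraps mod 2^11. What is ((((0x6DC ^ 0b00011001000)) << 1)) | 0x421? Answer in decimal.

1065

0x6DC = 11011011100
0b00011001000 = 00011001000
→ ^ → 11000010100 = 1556
→ << 1 (mod 2^11) → 10000101000 = 1064
0x421 = 10000100001
→ | → 10000101001 = 1065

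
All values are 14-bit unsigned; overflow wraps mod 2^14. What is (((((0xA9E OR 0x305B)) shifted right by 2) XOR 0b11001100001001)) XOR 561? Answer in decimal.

16271

0xA9E = 00101010011110
0x305B = 11000001011011
→ OR → 11101011011111 = 15071
→ shifted right by 2 → 00111010110111 = 3767
0b11001100001001 = 11001100001001
→ XOR → 11110110111110 = 15806
561 = 00001000110001
→ XOR → 11111110001111 = 16271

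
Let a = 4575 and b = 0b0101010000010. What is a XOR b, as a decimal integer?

4575 = 1000111011111
b = 0101010000010
XOR → 1101101011101 = 7005

7005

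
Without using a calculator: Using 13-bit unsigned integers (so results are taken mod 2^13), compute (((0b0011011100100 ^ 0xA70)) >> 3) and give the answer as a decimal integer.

402

0b0011011100100 = 0011011100100
0xA70 = 0101001110000
→ ^ → 0110010010100 = 3220
→ >> 3 → 0000110010010 = 402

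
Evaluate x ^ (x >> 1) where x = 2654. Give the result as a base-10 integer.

x = 101001011110 = 2654
x>>1 = 010100101111
XOR  = 111101110001 = 3953
(x ^ (x >> 1) gives the standard binary-reflected Gray code of x.)

3953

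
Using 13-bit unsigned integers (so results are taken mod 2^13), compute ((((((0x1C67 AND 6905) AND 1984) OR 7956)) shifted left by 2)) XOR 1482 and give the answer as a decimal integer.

0x1C67 = 1110001100111
6905 = 1101011111001
→ AND → 1100001100001 = 6241
1984 = 0011111000000
→ AND → 0000001000000 = 64
7956 = 1111100010100
→ OR → 1111101010100 = 8020
→ shifted left by 2 (mod 2^13) → 1110101010000 = 7504
1482 = 0010111001010
→ XOR → 1100010011010 = 6298

6298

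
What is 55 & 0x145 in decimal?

55 = 000110111
0x145 = 101000101
AND → 000000101 = 5

5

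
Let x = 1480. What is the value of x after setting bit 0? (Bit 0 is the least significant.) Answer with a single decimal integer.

1481

x = 10111001000
bit 0 is currently 0; set it via x | (1 << 0) = x | 1
→ 10111001001 = 1481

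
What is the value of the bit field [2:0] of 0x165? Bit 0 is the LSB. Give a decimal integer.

v = 0101100101
Shift right by 0: 0101100101
Mask low 3 bits: 101 = 5

5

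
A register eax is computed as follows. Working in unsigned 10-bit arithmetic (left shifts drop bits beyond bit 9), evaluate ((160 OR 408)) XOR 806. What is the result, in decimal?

670

160 = 0010100000
408 = 0110011000
→ OR → 0110111000 = 440
806 = 1100100110
→ XOR → 1010011110 = 670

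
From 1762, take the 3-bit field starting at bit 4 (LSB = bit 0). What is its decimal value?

6

v = 0011011100010
Shift right by 4: 001101110
Mask low 3 bits: 110 = 6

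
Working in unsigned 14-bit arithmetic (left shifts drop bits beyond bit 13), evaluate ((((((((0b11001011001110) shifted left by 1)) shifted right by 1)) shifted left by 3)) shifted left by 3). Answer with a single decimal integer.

0b11001011001110 = 11001011001110
→ shifted left by 1 (mod 2^14) → 10010110011100 = 9628
→ shifted right by 1 → 01001011001110 = 4814
→ shifted left by 3 (mod 2^14) → 01011001110000 = 5744
→ shifted left by 3 (mod 2^14) → 11001110000000 = 13184

13184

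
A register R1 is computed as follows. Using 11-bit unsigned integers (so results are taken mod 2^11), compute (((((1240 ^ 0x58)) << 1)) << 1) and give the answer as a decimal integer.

1240 = 10011011000
0x58 = 00001011000
→ ^ → 10010000000 = 1152
→ << 1 (mod 2^11) → 00100000000 = 256
→ << 1 (mod 2^11) → 01000000000 = 512

512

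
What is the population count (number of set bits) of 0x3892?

0x3892 = 11100010010010
Count the 1s: 1 + 1 + 1 + 1 + 1 + 1 = 6

6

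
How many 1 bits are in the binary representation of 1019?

9

1019 = 1111111011
Count the 1s: 1 + 1 + 1 + 1 + 1 + 1 + 1 + 1 + 1 = 9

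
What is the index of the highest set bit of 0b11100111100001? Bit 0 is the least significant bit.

13

0b11100111100001 = 11100111100001
The topmost 1 is at position 13 (since 2^13 = 8192 ≤ 14817 < 16384).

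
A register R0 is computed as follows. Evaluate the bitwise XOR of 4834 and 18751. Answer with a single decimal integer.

4834 = 001001011100010
18751 = 100100100111111
XOR → 101101111011101 = 23517

23517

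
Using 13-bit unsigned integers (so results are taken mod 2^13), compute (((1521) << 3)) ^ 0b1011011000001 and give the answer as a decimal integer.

6473

1521 = 0010111110001
→ << 3 (mod 2^13) → 0111110001000 = 3976
0b1011011000001 = 1011011000001
→ ^ → 1100101001001 = 6473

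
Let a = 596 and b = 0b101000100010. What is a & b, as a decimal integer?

512

596 = 001001010100
b = 101000100010
AND → 001000000000 = 512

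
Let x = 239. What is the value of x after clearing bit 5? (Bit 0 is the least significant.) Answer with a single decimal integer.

207

x = 011101111
bit 5 is currently 1; clear it via x & ~(1 << 5) = x & ~32
→ 011001111 = 207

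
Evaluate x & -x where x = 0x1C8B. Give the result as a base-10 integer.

x = 1110010001011 = 7307
-x (two's complement) = …0001101110101
AND   = 0000000000001 = 1
(x & -x isolates the lowest set bit of x.)

1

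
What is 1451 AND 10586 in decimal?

1451 = 00010110101011
10586 = 10100101011010
AND → 00000100001010 = 266

266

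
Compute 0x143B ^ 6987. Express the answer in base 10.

0x143B = 1010000111011
6987 = 1101101001011
XOR → 0111101110000 = 3952

3952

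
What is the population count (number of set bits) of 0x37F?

0x37F = 1101111111
Count the 1s: 1 + 1 + 1 + 1 + 1 + 1 + 1 + 1 + 1 = 9

9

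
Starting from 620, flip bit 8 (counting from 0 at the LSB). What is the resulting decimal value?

876

x = 1001101100
bit 8 is currently 0; toggle it via x ^ (1 << 8) = x ^ 256
→ 1101101100 = 876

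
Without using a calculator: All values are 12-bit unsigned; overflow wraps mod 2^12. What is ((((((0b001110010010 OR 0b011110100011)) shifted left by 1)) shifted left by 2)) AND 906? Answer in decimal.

0b001110010010 = 001110010010
0b011110100011 = 011110100011
→ OR → 011110110011 = 1971
→ shifted left by 1 (mod 2^12) → 111101100110 = 3942
→ shifted left by 2 (mod 2^12) → 110110011000 = 3480
906 = 001110001010
→ AND → 000110001000 = 392

392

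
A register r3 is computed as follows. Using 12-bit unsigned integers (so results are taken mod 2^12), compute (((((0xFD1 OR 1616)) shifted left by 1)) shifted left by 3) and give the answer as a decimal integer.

0xFD1 = 111111010001
1616 = 011001010000
→ OR → 111111010001 = 4049
→ shifted left by 1 (mod 2^12) → 111110100010 = 4002
→ shifted left by 3 (mod 2^12) → 110100010000 = 3344

3344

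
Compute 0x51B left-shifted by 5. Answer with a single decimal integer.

41824

0x51B = 0000010100011011
shift left by 5 → 1010001101100000 = 41824
(equivalently, 1307 × 2^5 = 1307 × 32)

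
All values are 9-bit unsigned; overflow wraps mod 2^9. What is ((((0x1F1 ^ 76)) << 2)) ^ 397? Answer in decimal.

0x1F1 = 111110001
76 = 001001100
→ ^ → 110111101 = 445
→ << 2 (mod 2^9) → 011110100 = 244
397 = 110001101
→ ^ → 101111001 = 377

377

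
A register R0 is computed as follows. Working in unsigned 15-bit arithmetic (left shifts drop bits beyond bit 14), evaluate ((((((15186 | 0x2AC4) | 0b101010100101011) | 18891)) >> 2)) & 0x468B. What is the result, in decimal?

1675

15186 = 011101101010010
0x2AC4 = 010101011000100
→ | → 011101111010110 = 15318
0b101010100101011 = 101010100101011
→ | → 111111111111111 = 32767
18891 = 100100111001011
→ | → 111111111111111 = 32767
→ >> 2 → 001111111111111 = 8191
0x468B = 100011010001011
→ & → 000011010001011 = 1675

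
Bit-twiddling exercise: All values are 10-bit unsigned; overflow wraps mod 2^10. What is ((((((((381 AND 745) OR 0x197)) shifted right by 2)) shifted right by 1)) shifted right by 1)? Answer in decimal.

381 = 0101111101
745 = 1011101001
→ AND → 0001101001 = 105
0x197 = 0110010111
→ OR → 0111111111 = 511
→ shifted right by 2 → 0001111111 = 127
→ shifted right by 1 → 0000111111 = 63
→ shifted right by 1 → 0000011111 = 31

31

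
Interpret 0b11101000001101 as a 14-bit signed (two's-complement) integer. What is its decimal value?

pattern = 11101000001101 (MSB is 1 ⇒ negative)
Invert: 00010111110010, add 1 → 00010111110011 = 1523, so the value is -1523.
(Equivalently: 14861 - 2^14 = 14861 - 16384 = -1523.)

-1523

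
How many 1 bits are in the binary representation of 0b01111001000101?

n = 1111001000101
Count the 1s: 1 + 1 + 1 + 1 + 1 + 1 + 1 = 7

7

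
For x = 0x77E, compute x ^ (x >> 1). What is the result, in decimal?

x = 11101111110 = 1918
x>>1 = 01110111111
XOR  = 10011000001 = 1217
(x ^ (x >> 1) gives the standard binary-reflected Gray code of x.)

1217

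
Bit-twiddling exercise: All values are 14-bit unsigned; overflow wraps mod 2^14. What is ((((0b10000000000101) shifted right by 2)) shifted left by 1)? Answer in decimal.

0b10000000000101 = 10000000000101
→ shifted right by 2 → 00100000000001 = 2049
→ shifted left by 1 (mod 2^14) → 01000000000010 = 4098

4098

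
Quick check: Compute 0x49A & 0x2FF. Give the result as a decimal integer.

0x49A = 10010011010
0x2FF = 01011111111
AND → 00010011010 = 154

154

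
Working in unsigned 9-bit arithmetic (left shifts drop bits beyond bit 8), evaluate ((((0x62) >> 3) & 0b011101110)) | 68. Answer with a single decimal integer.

0x62 = 001100010
→ >> 3 → 000001100 = 12
0b011101110 = 011101110
→ & → 000001100 = 12
68 = 001000100
→ | → 001001100 = 76

76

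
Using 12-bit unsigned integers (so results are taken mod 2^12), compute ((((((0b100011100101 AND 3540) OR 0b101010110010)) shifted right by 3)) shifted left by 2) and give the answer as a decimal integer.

1400

0b100011100101 = 100011100101
3540 = 110111010100
→ AND → 100011000100 = 2244
0b101010110010 = 101010110010
→ OR → 101011110110 = 2806
→ shifted right by 3 → 000101011110 = 350
→ shifted left by 2 (mod 2^12) → 010101111000 = 1400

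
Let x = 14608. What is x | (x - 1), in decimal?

14623

x = 11100100010000 = 14608
x - 1 = 11100100001111
OR    = 11100100011111 = 14623
(x | (x - 1) sets all bits below the lowest set bit.)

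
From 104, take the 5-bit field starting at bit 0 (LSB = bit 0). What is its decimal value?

v = 00001101000
Shift right by 0: 00001101000
Mask low 5 bits: 01000 = 8

8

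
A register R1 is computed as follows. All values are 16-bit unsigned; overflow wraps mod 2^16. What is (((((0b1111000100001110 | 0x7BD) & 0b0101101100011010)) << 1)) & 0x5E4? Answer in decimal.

1060

0b1111000100001110 = 1111000100001110
0x7BD = 0000011110111101
→ | → 1111011110111111 = 63423
0b0101101100011010 = 0101101100011010
→ & → 0101001100011010 = 21274
→ << 1 (mod 2^16) → 1010011000110100 = 42548
0x5E4 = 0000010111100100
→ & → 0000010000100100 = 1060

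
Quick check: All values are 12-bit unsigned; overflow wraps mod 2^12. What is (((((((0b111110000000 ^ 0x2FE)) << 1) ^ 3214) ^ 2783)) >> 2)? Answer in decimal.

811

0b111110000000 = 111110000000
0x2FE = 001011111110
→ ^ → 110101111110 = 3454
→ << 1 (mod 2^12) → 101011111100 = 2812
3214 = 110010001110
→ ^ → 011001110010 = 1650
2783 = 101011011111
→ ^ → 110010101101 = 3245
→ >> 2 → 001100101011 = 811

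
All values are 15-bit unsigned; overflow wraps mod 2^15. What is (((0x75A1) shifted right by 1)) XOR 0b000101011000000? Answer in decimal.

12304

0x75A1 = 111010110100001
→ shifted right by 1 → 011101011010000 = 15056
0b000101011000000 = 000101011000000
→ XOR → 011000000010000 = 12304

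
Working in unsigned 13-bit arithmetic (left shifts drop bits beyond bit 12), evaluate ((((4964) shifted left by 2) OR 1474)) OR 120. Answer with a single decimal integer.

3578

4964 = 1001101100100
→ shifted left by 2 (mod 2^13) → 0110110010000 = 3472
1474 = 0010111000010
→ OR → 0110111010010 = 3538
120 = 0000001111000
→ OR → 0110111111010 = 3578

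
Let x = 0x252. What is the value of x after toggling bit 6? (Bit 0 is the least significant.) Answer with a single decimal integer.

x = 001001010010
bit 6 is currently 1; toggle it via x ^ (1 << 6) = x ^ 64
→ 001000010010 = 530

530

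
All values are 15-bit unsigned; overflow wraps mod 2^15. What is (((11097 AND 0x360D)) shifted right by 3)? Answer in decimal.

11097 = 010101101011001
0x360D = 011011000001101
→ AND → 010001000001001 = 8713
→ shifted right by 3 → 000010001000001 = 1089

1089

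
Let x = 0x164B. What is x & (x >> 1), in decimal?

513

x = 1011001001011 = 5707
x>>1 = 0101100100101
AND  = 0001000000001 = 513
(x & (x >> 1) has a 1 wherever x has two consecutive 1 bits.)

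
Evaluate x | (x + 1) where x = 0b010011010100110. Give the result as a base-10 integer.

x = 10011010100110 = 9894
x + 1 = 10011010100111
OR    = 10011010100111 = 9895
(x | (x + 1) sets the lowest cleared bit.)

9895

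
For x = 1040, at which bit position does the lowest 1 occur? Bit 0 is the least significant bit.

1040 = 10000010000
Trailing zeros: 4, so the lowest set bit is bit 4 (value 16).

4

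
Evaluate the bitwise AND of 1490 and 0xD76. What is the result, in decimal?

1490 = 010111010010
0xD76 = 110101110110
AND → 010101010010 = 1362

1362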